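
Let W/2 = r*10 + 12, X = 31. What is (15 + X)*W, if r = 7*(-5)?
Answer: -31096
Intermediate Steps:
r = -35
W = -676 (W = 2*(-35*10 + 12) = 2*(-350 + 12) = 2*(-338) = -676)
(15 + X)*W = (15 + 31)*(-676) = 46*(-676) = -31096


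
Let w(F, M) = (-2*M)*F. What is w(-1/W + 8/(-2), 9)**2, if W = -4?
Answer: 18225/4 ≈ 4556.3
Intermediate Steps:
w(F, M) = -2*F*M
w(-1/W + 8/(-2), 9)**2 = (-2*(-1/(-4) + 8/(-2))*9)**2 = (-2*(-1*(-1/4) + 8*(-1/2))*9)**2 = (-2*(1/4 - 4)*9)**2 = (-2*(-15/4)*9)**2 = (135/2)**2 = 18225/4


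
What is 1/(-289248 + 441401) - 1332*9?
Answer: -1824010163/152153 ≈ -11988.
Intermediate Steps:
1/(-289248 + 441401) - 1332*9 = 1/152153 - 11988 = -1824010163/152153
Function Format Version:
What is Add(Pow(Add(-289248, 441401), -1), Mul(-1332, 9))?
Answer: Rational(-1824010163, 152153) ≈ -11988.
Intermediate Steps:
Add(Pow(Add(-289248, 441401), -1), Mul(-1332, 9)) = Add(Pow(152153, -1), -11988) = Add(Rational(1, 152153), -11988) = Rational(-1824010163, 152153)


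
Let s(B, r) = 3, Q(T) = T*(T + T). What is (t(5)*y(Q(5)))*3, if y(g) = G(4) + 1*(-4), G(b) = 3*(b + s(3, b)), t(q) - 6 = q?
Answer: 561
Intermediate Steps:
Q(T) = 2*T² (Q(T) = T*(2*T) = 2*T²)
t(q) = 6 + q
G(b) = 9 + 3*b (G(b) = 3*(b + 3) = 3*(3 + b) = 9 + 3*b)
y(g) = 17 (y(g) = (9 + 3*4) + 1*(-4) = (9 + 12) - 4 = 21 - 4 = 17)
(t(5)*y(Q(5)))*3 = ((6 + 5)*17)*3 = (11*17)*3 = 187*3 = 561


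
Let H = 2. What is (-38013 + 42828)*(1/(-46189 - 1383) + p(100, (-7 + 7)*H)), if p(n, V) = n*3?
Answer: 68717749185/47572 ≈ 1.4445e+6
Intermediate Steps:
p(n, V) = 3*n
(-38013 + 42828)*(1/(-46189 - 1383) + p(100, (-7 + 7)*H)) = (-38013 + 42828)*(1/(-46189 - 1383) + 3*100) = 4815*(1/(-47572) + 300) = 4815*(-1/47572 + 300) = 4815*(14271599/47572) = 68717749185/47572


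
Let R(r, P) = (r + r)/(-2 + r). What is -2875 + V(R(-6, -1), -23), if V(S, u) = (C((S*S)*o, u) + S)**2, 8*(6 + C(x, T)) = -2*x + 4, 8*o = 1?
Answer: -46832559/16384 ≈ -2858.4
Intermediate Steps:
o = 1/8 (o = (1/8)*1 = 1/8 ≈ 0.12500)
C(x, T) = -11/2 - x/4 (C(x, T) = -6 + (-2*x + 4)/8 = -6 + (4 - 2*x)/8 = -6 + (1/2 - x/4) = -11/2 - x/4)
R(r, P) = 2*r/(-2 + r) (R(r, P) = (2*r)/(-2 + r) = 2*r/(-2 + r))
V(S, u) = (-11/2 + S - S**2/32)**2 (V(S, u) = ((-11/2 - S*S/(4*8)) + S)**2 = ((-11/2 - S**2/(4*8)) + S)**2 = ((-11/2 - S**2/32) + S)**2 = (-11/2 + S - S**2/32)**2)
-2875 + V(R(-6, -1), -23) = -2875 + (176 + (2*(-6)/(-2 - 6))**2 - 64*(-6)/(-2 - 6))**2/1024 = -2875 + (176 + (2*(-6)/(-8))**2 - 64*(-6)/(-8))**2/1024 = -2875 + (176 + (2*(-6)*(-1/8))**2 - 64*(-6)*(-1)/8)**2/1024 = -2875 + (176 + (3/2)**2 - 32*3/2)**2/1024 = -2875 + (176 + 9/4 - 48)**2/1024 = -2875 + (521/4)**2/1024 = -2875 + (1/1024)*(271441/16) = -2875 + 271441/16384 = -46832559/16384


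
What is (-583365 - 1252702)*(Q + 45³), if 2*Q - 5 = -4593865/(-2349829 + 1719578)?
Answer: -105455416878820645/630251 ≈ -1.6732e+11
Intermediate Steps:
Q = 3872560/630251 (Q = 5/2 + (-4593865/(-2349829 + 1719578))/2 = 5/2 + (-4593865/(-630251))/2 = 5/2 + (-4593865*(-1/630251))/2 = 5/2 + (½)*(4593865/630251) = 5/2 + 4593865/1260502 = 3872560/630251 ≈ 6.1445)
(-583365 - 1252702)*(Q + 45³) = (-583365 - 1252702)*(3872560/630251 + 45³) = -1836067*(3872560/630251 + 91125) = -1836067*57435494935/630251 = -105455416878820645/630251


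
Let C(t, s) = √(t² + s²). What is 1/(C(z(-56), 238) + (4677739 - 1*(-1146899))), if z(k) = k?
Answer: 2912319/16963203885632 - 7*√305/16963203885632 ≈ 1.7168e-7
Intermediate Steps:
C(t, s) = √(s² + t²)
1/(C(z(-56), 238) + (4677739 - 1*(-1146899))) = 1/(√(238² + (-56)²) + (4677739 - 1*(-1146899))) = 1/(√(56644 + 3136) + (4677739 + 1146899)) = 1/(√59780 + 5824638) = 1/(14*√305 + 5824638) = 1/(5824638 + 14*√305)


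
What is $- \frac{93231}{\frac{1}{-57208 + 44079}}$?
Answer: $1224029799$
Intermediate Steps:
$- \frac{93231}{\frac{1}{-57208 + 44079}} = - \frac{93231}{\frac{1}{-13129}} = - \frac{93231}{- \frac{1}{13129}} = \left(-93231\right) \left(-13129\right) = 1224029799$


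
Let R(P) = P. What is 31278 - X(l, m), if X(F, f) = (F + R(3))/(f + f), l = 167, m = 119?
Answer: 218941/7 ≈ 31277.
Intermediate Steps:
X(F, f) = (3 + F)/(2*f) (X(F, f) = (F + 3)/(f + f) = (3 + F)/((2*f)) = (3 + F)*(1/(2*f)) = (3 + F)/(2*f))
31278 - X(l, m) = 31278 - (3 + 167)/(2*119) = 31278 - 170/(2*119) = 31278 - 1*5/7 = 31278 - 5/7 = 218941/7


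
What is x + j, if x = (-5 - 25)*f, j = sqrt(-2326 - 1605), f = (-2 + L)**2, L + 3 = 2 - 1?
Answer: -480 + I*sqrt(3931) ≈ -480.0 + 62.698*I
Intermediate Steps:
L = -2 (L = -3 + (2 - 1) = -3 + 1 = -2)
f = 16 (f = (-2 - 2)**2 = (-4)**2 = 16)
j = I*sqrt(3931) (j = sqrt(-3931) = I*sqrt(3931) ≈ 62.698*I)
x = -480 (x = (-5 - 25)*16 = -30*16 = -480)
x + j = -480 + I*sqrt(3931)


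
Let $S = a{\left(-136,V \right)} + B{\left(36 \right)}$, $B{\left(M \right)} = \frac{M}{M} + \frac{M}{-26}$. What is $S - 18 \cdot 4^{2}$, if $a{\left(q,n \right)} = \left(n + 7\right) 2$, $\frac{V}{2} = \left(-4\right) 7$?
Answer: $- \frac{5023}{13} \approx -386.38$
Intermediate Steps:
$B{\left(M \right)} = 1 - \frac{M}{26}$ ($B{\left(M \right)} = 1 + M \left(- \frac{1}{26}\right) = 1 - \frac{M}{26}$)
$V = -56$ ($V = 2 \left(\left(-4\right) 7\right) = 2 \left(-28\right) = -56$)
$a{\left(q,n \right)} = 14 + 2 n$ ($a{\left(q,n \right)} = \left(7 + n\right) 2 = 14 + 2 n$)
$S = - \frac{1279}{13}$ ($S = \left(14 + 2 \left(-56\right)\right) + \left(1 - \frac{18}{13}\right) = \left(14 - 112\right) + \left(1 - \frac{18}{13}\right) = -98 - \frac{5}{13} = - \frac{1279}{13} \approx -98.385$)
$S - 18 \cdot 4^{2} = - \frac{1279}{13} - 18 \cdot 4^{2} = - \frac{1279}{13} - 18 \cdot 16 = - \frac{1279}{13} - 288 = - \frac{5023}{13}$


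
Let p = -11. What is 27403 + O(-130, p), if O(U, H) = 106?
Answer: 27509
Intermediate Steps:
27403 + O(-130, p) = 27403 + 106 = 27509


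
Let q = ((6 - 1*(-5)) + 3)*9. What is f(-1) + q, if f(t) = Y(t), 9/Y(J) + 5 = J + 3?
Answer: 123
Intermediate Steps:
Y(J) = 9/(-2 + J) (Y(J) = 9/(-5 + (J + 3)) = 9/(-5 + (3 + J)) = 9/(-2 + J))
f(t) = 9/(-2 + t)
q = 126 (q = ((6 + 5) + 3)*9 = (11 + 3)*9 = 14*9 = 126)
f(-1) + q = 9/(-2 - 1) + 126 = 9/(-3) + 126 = 9*(-1/3) + 126 = -3 + 126 = 123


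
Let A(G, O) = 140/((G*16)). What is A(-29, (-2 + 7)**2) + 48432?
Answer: 5618077/116 ≈ 48432.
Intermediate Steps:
A(G, O) = 35/(4*G) (A(G, O) = 140/((16*G)) = 140*(1/(16*G)) = 35/(4*G))
A(-29, (-2 + 7)**2) + 48432 = (35/4)/(-29) + 48432 = (35/4)*(-1/29) + 48432 = -35/116 + 48432 = 5618077/116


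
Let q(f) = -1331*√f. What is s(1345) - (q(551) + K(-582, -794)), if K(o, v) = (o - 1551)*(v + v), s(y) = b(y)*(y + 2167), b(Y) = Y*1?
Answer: 1336436 + 1331*√551 ≈ 1.3677e+6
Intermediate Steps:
b(Y) = Y
s(y) = y*(2167 + y) (s(y) = y*(y + 2167) = y*(2167 + y))
K(o, v) = 2*v*(-1551 + o) (K(o, v) = (-1551 + o)*(2*v) = 2*v*(-1551 + o))
s(1345) - (q(551) + K(-582, -794)) = 1345*(2167 + 1345) - (-1331*√551 + 2*(-794)*(-1551 - 582)) = 1345*3512 - (-1331*√551 + 2*(-794)*(-2133)) = 4723640 - (-1331*√551 + 3387204) = 4723640 - (3387204 - 1331*√551) = 4723640 + (-3387204 + 1331*√551) = 1336436 + 1331*√551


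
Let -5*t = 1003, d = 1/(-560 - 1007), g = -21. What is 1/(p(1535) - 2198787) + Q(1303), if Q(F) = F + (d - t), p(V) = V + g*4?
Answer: 25886158404701/17216127560 ≈ 1503.6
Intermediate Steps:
p(V) = -84 + V (p(V) = V - 21*4 = V - 84 = -84 + V)
d = -1/1567 (d = 1/(-1567) = -1/1567 ≈ -0.00063816)
t = -1003/5 (t = -1/5*1003 = -1003/5 ≈ -200.60)
Q(F) = 1571696/7835 + F (Q(F) = F + (-1/1567 - 1*(-1003/5)) = F + (-1/1567 + 1003/5) = F + 1571696/7835 = 1571696/7835 + F)
1/(p(1535) - 2198787) + Q(1303) = 1/((-84 + 1535) - 2198787) + (1571696/7835 + 1303) = 1/(1451 - 2198787) + 11780701/7835 = 1/(-2197336) + 11780701/7835 = -1/2197336 + 11780701/7835 = 25886158404701/17216127560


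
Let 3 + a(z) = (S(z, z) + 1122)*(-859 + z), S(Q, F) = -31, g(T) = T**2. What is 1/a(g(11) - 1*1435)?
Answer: -1/2370746 ≈ -4.2181e-7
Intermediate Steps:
a(z) = -937172 + 1091*z (a(z) = -3 + (-31 + 1122)*(-859 + z) = -3 + 1091*(-859 + z) = -3 + (-937169 + 1091*z) = -937172 + 1091*z)
1/a(g(11) - 1*1435) = 1/(-937172 + 1091*(11**2 - 1*1435)) = 1/(-937172 + 1091*(121 - 1435)) = 1/(-937172 + 1091*(-1314)) = 1/(-937172 - 1433574) = 1/(-2370746) = -1/2370746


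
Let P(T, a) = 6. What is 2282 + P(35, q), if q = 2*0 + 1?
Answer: 2288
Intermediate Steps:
q = 1 (q = 0 + 1 = 1)
2282 + P(35, q) = 2282 + 6 = 2288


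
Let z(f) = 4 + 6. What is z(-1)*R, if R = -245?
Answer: -2450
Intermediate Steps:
z(f) = 10
z(-1)*R = 10*(-245) = -2450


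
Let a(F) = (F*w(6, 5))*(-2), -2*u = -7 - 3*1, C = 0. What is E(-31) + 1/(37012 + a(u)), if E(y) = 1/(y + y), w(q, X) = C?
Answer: -18475/1147372 ≈ -0.016102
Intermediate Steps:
w(q, X) = 0
u = 5 (u = -(-7 - 3*1)/2 = -(-7 - 3)/2 = -½*(-10) = 5)
E(y) = 1/(2*y)
a(F) = 0 (a(F) = (F*0)*(-2) = 0*(-2) = 0)
E(-31) + 1/(37012 + a(u)) = (½)/(-31) + 1/(37012 + 0) = (½)*(-1/31) + 1/37012 = -1/62 + 1/37012 = -18475/1147372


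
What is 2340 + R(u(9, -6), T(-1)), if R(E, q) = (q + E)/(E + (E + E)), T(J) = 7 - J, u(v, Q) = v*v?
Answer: 568709/243 ≈ 2340.4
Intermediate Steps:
u(v, Q) = v**2
R(E, q) = (E + q)/(3*E) (R(E, q) = (E + q)/(E + 2*E) = (E + q)/((3*E)) = (E + q)*(1/(3*E)) = (E + q)/(3*E))
2340 + R(u(9, -6), T(-1)) = 2340 + (9**2 + (7 - 1*(-1)))/(3*(9**2)) = 2340 + (1/3)*(81 + (7 + 1))/81 = 2340 + (1/3)*(1/81)*(81 + 8) = 2340 + (1/3)*(1/81)*89 = 2340 + 89/243 = 568709/243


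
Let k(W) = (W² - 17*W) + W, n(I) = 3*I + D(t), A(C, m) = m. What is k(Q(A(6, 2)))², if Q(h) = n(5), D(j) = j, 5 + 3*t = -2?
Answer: 144400/81 ≈ 1782.7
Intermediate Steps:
t = -7/3 (t = -5/3 + (⅓)*(-2) = -5/3 - ⅔ = -7/3 ≈ -2.3333)
n(I) = -7/3 + 3*I (n(I) = 3*I - 7/3 = -7/3 + 3*I)
Q(h) = 38/3 (Q(h) = -7/3 + 3*5 = -7/3 + 15 = 38/3)
k(W) = W² - 16*W
k(Q(A(6, 2)))² = (38*(-16 + 38/3)/3)² = ((38/3)*(-10/3))² = (-380/9)² = 144400/81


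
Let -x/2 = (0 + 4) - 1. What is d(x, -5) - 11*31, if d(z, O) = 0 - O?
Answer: -336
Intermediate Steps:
x = -6 (x = -2*((0 + 4) - 1) = -2*(4 - 1) = -2*3 = -6)
d(z, O) = -O
d(x, -5) - 11*31 = -1*(-5) - 11*31 = 5 - 341 = -336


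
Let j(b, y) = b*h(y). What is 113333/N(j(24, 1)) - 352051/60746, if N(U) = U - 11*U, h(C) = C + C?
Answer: -503822207/2082720 ≈ -241.91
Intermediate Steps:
h(C) = 2*C
j(b, y) = 2*b*y (j(b, y) = b*(2*y) = 2*b*y)
N(U) = -10*U
113333/N(j(24, 1)) - 352051/60746 = 113333/((-20*24)) - 352051/60746 = 113333/((-10*48)) - 352051*1/60746 = 113333/(-480) - 50293/8678 = 113333*(-1/480) - 50293/8678 = -113333/480 - 50293/8678 = -503822207/2082720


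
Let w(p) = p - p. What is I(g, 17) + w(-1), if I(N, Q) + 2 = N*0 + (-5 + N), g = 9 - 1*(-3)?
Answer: 5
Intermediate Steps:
w(p) = 0
g = 12 (g = 9 + 3 = 12)
I(N, Q) = -7 + N (I(N, Q) = -2 + (N*0 + (-5 + N)) = -2 + (0 + (-5 + N)) = -2 + (-5 + N) = -7 + N)
I(g, 17) + w(-1) = (-7 + 12) + 0 = 5 + 0 = 5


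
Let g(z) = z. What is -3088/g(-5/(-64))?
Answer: -197632/5 ≈ -39526.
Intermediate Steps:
-3088/g(-5/(-64)) = -3088/((-5/(-64))) = -3088/((-5*(-1/64))) = -3088/5/64 = -3088*64/5 = -197632/5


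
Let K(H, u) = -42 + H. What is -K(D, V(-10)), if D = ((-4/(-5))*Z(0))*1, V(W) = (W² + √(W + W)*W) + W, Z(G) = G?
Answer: 42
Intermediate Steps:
V(W) = W + W² + √2*W^(3/2) (V(W) = (W² + √(2*W)*W) + W = (W² + (√2*√W)*W) + W = (W² + √2*W^(3/2)) + W = W + W² + √2*W^(3/2))
D = 0 (D = (-4/(-5)*0)*1 = (-4*(-⅕)*0)*1 = ((⅘)*0)*1 = 0*1 = 0)
-K(D, V(-10)) = -(-42 + 0) = -1*(-42) = 42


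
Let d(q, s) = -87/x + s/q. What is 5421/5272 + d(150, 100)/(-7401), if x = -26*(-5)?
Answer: 7823562731/7608524040 ≈ 1.0283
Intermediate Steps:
x = 130
d(q, s) = -87/130 + s/q
5421/5272 + d(150, 100)/(-7401) = 5421/5272 + (-87/130 + 100/150)/(-7401) = 5421*(1/5272) + (-87/130 + 100*(1/150))*(-1/7401) = 5421/5272 + (-87/130 + ⅔)*(-1/7401) = 5421/5272 - 1/390*(-1/7401) = 5421/5272 + 1/2886390 = 7823562731/7608524040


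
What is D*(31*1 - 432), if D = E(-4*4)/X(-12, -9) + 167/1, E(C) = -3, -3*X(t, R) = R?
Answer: -66566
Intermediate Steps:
X(t, R) = -R/3
D = 166 (D = -3/((-⅓*(-9))) + 167/1 = -3/3 + 167*1 = -3*⅓ + 167 = -1 + 167 = 166)
D*(31*1 - 432) = 166*(31*1 - 432) = 166*(31 - 432) = 166*(-401) = -66566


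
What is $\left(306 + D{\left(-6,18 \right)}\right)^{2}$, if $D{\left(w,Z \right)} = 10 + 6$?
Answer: $103684$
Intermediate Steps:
$D{\left(w,Z \right)} = 16$
$\left(306 + D{\left(-6,18 \right)}\right)^{2} = \left(306 + 16\right)^{2} = 322^{2} = 103684$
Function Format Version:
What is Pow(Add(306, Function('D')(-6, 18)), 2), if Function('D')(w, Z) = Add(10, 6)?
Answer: 103684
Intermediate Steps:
Function('D')(w, Z) = 16
Pow(Add(306, Function('D')(-6, 18)), 2) = Pow(Add(306, 16), 2) = Pow(322, 2) = 103684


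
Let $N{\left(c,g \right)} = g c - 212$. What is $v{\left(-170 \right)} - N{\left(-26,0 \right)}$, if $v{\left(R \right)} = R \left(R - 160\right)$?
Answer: $56312$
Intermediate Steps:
$N{\left(c,g \right)} = -212 + c g$ ($N{\left(c,g \right)} = c g - 212 = -212 + c g$)
$v{\left(R \right)} = R \left(-160 + R\right)$
$v{\left(-170 \right)} - N{\left(-26,0 \right)} = - 170 \left(-160 - 170\right) - \left(-212 - 0\right) = \left(-170\right) \left(-330\right) - \left(-212 + 0\right) = 56100 - -212 = 56100 + 212 = 56312$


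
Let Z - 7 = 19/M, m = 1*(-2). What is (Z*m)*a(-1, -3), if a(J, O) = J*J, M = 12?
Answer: -103/6 ≈ -17.167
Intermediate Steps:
a(J, O) = J²
m = -2
Z = 103/12 (Z = 7 + 19/12 = 103/12 ≈ 8.5833)
(Z*m)*a(-1, -3) = ((103/12)*(-2))*(-1)² = -103/6*1 = -103/6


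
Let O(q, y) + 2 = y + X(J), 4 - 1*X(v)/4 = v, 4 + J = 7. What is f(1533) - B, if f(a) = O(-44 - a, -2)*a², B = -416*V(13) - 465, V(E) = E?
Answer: 5873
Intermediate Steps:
J = 3 (J = -4 + 7 = 3)
X(v) = 16 - 4*v
O(q, y) = 2 + y (O(q, y) = -2 + (y + (16 - 4*3)) = -2 + (y + (16 - 12)) = -2 + (y + 4) = -2 + (4 + y) = 2 + y)
B = -5873 (B = -416*13 - 465 = -5408 - 465 = -5873)
f(a) = 0 (f(a) = (2 - 2)*a² = 0*a² = 0)
f(1533) - B = 0 - 1*(-5873) = 0 + 5873 = 5873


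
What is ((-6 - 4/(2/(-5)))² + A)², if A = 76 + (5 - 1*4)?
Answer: 8649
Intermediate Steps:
A = 77 (A = 76 + (5 - 4) = 76 + 1 = 77)
((-6 - 4/(2/(-5)))² + A)² = ((-6 - 4/(2/(-5)))² + 77)² = ((-6 - 4/(2*(-⅕)))² + 77)² = ((-6 - 4/(-⅖))² + 77)² = ((-6 - 4*(-5/2))² + 77)² = ((-6 + 10)² + 77)² = (4² + 77)² = (16 + 77)² = 93² = 8649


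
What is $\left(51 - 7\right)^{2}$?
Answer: $1936$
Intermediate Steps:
$\left(51 - 7\right)^{2} = 44^{2} = 1936$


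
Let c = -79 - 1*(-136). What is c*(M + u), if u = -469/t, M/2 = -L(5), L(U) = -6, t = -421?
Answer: 314697/421 ≈ 747.50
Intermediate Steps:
M = 12 (M = 2*(-1*(-6)) = 2*6 = 12)
c = 57 (c = -79 + 136 = 57)
u = 469/421 (u = -469/(-421) = -469*(-1/421) = 469/421 ≈ 1.1140)
c*(M + u) = 57*(12 + 469/421) = 57*(5521/421) = 314697/421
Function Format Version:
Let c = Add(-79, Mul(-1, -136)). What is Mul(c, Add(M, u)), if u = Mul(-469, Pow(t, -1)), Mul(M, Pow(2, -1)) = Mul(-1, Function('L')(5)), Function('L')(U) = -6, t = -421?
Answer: Rational(314697, 421) ≈ 747.50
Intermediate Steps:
M = 12 (M = Mul(2, Mul(-1, -6)) = Mul(2, 6) = 12)
c = 57 (c = Add(-79, 136) = 57)
u = Rational(469, 421) (u = Mul(-469, Pow(-421, -1)) = Mul(-469, Rational(-1, 421)) = Rational(469, 421) ≈ 1.1140)
Mul(c, Add(M, u)) = Mul(57, Add(12, Rational(469, 421))) = Mul(57, Rational(5521, 421)) = Rational(314697, 421)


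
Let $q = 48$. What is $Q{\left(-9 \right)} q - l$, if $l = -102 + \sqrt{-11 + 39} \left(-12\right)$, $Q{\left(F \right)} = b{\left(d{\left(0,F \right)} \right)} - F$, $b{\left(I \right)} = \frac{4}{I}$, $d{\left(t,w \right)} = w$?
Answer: $\frac{1538}{3} + 24 \sqrt{7} \approx 576.17$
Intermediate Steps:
$Q{\left(F \right)} = - F + \frac{4}{F}$ ($Q{\left(F \right)} = \frac{4}{F} - F = - F + \frac{4}{F}$)
$l = -102 - 24 \sqrt{7}$ ($l = -102 + \sqrt{28} \left(-12\right) = -102 + 2 \sqrt{7} \left(-12\right) = -102 - 24 \sqrt{7} \approx -165.5$)
$Q{\left(-9 \right)} q - l = \left(\left(-1\right) \left(-9\right) + \frac{4}{-9}\right) 48 - \left(-102 - 24 \sqrt{7}\right) = \left(9 + 4 \left(- \frac{1}{9}\right)\right) 48 + \left(102 + 24 \sqrt{7}\right) = \left(9 - \frac{4}{9}\right) 48 + \left(102 + 24 \sqrt{7}\right) = \frac{77}{9} \cdot 48 + \left(102 + 24 \sqrt{7}\right) = \frac{1232}{3} + \left(102 + 24 \sqrt{7}\right) = \frac{1538}{3} + 24 \sqrt{7}$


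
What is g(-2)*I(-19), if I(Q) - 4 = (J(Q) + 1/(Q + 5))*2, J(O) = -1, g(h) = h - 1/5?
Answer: -143/35 ≈ -4.0857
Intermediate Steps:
g(h) = -⅕ + h (g(h) = h - 1*⅕ = h - ⅕ = -⅕ + h)
I(Q) = 2 + 2/(5 + Q) (I(Q) = 4 + (-1 + 1/(Q + 5))*2 = 4 + (-1 + 1/(5 + Q))*2 = 4 + (-2 + 2/(5 + Q)) = 2 + 2/(5 + Q))
g(-2)*I(-19) = (-⅕ - 2)*(2*(6 - 19)/(5 - 19)) = -22*(-13)/(5*(-14)) = -22*(-1)*(-13)/(5*14) = -11/5*13/7 = -143/35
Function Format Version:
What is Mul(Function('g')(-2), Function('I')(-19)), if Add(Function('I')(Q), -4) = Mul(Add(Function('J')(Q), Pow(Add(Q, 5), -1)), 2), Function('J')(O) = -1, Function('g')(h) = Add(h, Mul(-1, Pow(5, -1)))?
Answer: Rational(-143, 35) ≈ -4.0857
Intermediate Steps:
Function('g')(h) = Add(Rational(-1, 5), h) (Function('g')(h) = Add(h, Mul(-1, Rational(1, 5))) = Add(h, Rational(-1, 5)) = Add(Rational(-1, 5), h))
Function('I')(Q) = Add(2, Mul(2, Pow(Add(5, Q), -1))) (Function('I')(Q) = Add(4, Mul(Add(-1, Pow(Add(Q, 5), -1)), 2)) = Add(4, Mul(Add(-1, Pow(Add(5, Q), -1)), 2)) = Add(4, Add(-2, Mul(2, Pow(Add(5, Q), -1)))) = Add(2, Mul(2, Pow(Add(5, Q), -1))))
Mul(Function('g')(-2), Function('I')(-19)) = Mul(Add(Rational(-1, 5), -2), Mul(2, Pow(Add(5, -19), -1), Add(6, -19))) = Mul(Rational(-11, 5), Mul(2, Pow(-14, -1), -13)) = Mul(Rational(-11, 5), Mul(2, Rational(-1, 14), -13)) = Mul(Rational(-11, 5), Rational(13, 7)) = Rational(-143, 35)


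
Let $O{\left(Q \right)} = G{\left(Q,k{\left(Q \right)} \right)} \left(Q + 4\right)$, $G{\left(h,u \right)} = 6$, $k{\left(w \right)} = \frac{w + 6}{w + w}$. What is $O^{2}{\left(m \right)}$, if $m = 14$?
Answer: $11664$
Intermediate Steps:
$k{\left(w \right)} = \frac{6 + w}{2 w}$
$O{\left(Q \right)} = 24 + 6 Q$ ($O{\left(Q \right)} = 6 \left(Q + 4\right) = 6 \left(4 + Q\right) = 24 + 6 Q$)
$O^{2}{\left(m \right)} = \left(24 + 6 \cdot 14\right)^{2} = \left(24 + 84\right)^{2} = 108^{2} = 11664$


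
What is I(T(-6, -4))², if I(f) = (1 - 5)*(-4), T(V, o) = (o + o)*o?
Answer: 256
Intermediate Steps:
T(V, o) = 2*o² (T(V, o) = (2*o)*o = 2*o²)
I(f) = 16 (I(f) = -4*(-4) = 16)
I(T(-6, -4))² = 16² = 256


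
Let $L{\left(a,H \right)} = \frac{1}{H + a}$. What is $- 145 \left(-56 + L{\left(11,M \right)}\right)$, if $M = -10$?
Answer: $7975$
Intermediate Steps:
$- 145 \left(-56 + L{\left(11,M \right)}\right) = - 145 \left(-56 + \frac{1}{-10 + 11}\right) = - 145 \left(-56 + 1^{-1}\right) = - 145 \left(-56 + 1\right) = \left(-145\right) \left(-55\right) = 7975$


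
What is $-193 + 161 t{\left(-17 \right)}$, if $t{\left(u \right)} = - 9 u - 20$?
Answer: $21220$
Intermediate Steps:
$t{\left(u \right)} = -20 - 9 u$
$-193 + 161 t{\left(-17 \right)} = -193 + 161 \left(-20 - -153\right) = -193 + 161 \left(-20 + 153\right) = -193 + 161 \cdot 133 = -193 + 21413 = 21220$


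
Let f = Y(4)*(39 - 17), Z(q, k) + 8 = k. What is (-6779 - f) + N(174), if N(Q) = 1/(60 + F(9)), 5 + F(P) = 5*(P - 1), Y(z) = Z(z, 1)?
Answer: -629374/95 ≈ -6625.0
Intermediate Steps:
Z(q, k) = -8 + k
Y(z) = -7 (Y(z) = -8 + 1 = -7)
F(P) = -10 + 5*P (F(P) = -5 + 5*(P - 1) = -5 + 5*(-1 + P) = -5 + (-5 + 5*P) = -10 + 5*P)
f = -154 (f = -7*(39 - 17) = -7*22 = -154)
N(Q) = 1/95 (N(Q) = 1/(60 + (-10 + 5*9)) = 1/(60 + (-10 + 45)) = 1/(60 + 35) = 1/95)
(-6779 - f) + N(174) = (-6779 - 1*(-154)) + 1/95 = (-6779 + 154) + 1/95 = -6625 + 1/95 = -629374/95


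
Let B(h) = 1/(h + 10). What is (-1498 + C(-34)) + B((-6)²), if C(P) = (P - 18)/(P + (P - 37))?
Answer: -7232843/4830 ≈ -1497.5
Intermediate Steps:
C(P) = (-18 + P)/(-37 + 2*P) (C(P) = (-18 + P)/(P + (-37 + P)) = (-18 + P)/(-37 + 2*P))
B(h) = 1/(10 + h)
(-1498 + C(-34)) + B((-6)²) = (-1498 + (-18 - 34)/(-37 + 2*(-34))) + 1/(10 + (-6)²) = (-1498 - 52/(-37 - 68)) + 1/(10 + 36) = (-1498 - 52/(-105)) + 1/46 = (-1498 - 1/105*(-52)) + 1/46 = (-1498 + 52/105) + 1/46 = -157238/105 + 1/46 = -7232843/4830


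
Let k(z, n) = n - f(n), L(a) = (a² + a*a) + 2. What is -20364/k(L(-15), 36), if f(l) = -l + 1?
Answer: -20364/71 ≈ -286.82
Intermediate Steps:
L(a) = 2 + 2*a² (L(a) = (a² + a²) + 2 = 2*a² + 2 = 2 + 2*a²)
f(l) = 1 - l
k(z, n) = -1 + 2*n (k(z, n) = n - (1 - n) = n + (-1 + n) = -1 + 2*n)
-20364/k(L(-15), 36) = -20364/(-1 + 2*36) = -20364/(-1 + 72) = -20364/71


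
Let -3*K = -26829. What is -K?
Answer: -8943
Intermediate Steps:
K = 8943 (K = -1/3*(-26829) = 8943)
-K = -1*8943 = -8943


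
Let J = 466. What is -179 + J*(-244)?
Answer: -113883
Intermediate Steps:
-179 + J*(-244) = -179 + 466*(-244) = -179 - 113704 = -113883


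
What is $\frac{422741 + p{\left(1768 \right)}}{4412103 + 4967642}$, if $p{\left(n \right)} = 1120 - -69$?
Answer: $\frac{84786}{1875949} \approx 0.045196$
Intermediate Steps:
$p{\left(n \right)} = 1189$ ($p{\left(n \right)} = 1120 + 69 = 1189$)
$\frac{422741 + p{\left(1768 \right)}}{4412103 + 4967642} = \frac{422741 + 1189}{4412103 + 4967642} = \frac{423930}{9379745} = 423930 \cdot \frac{1}{9379745} = \frac{84786}{1875949}$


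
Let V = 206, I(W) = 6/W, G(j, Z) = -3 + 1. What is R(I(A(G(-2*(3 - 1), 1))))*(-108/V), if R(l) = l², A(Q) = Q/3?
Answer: -4374/103 ≈ -42.466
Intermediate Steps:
G(j, Z) = -2
A(Q) = Q/3 (A(Q) = Q*(⅓) = Q/3)
R(I(A(G(-2*(3 - 1), 1))))*(-108/V) = (6/(((⅓)*(-2))))²*(-108/206) = (6/(-⅔))²*(-108*1/206) = (6*(-3/2))²*(-54/103) = (-9)²*(-54/103) = 81*(-54/103) = -4374/103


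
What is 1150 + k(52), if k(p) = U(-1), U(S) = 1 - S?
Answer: 1152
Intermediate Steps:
k(p) = 2 (k(p) = 1 - 1*(-1) = 1 + 1 = 2)
1150 + k(52) = 1150 + 2 = 1152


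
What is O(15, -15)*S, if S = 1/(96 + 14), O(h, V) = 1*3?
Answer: 3/110 ≈ 0.027273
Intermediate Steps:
O(h, V) = 3
S = 1/110 ≈ 0.0090909
O(15, -15)*S = 3*(1/110) = 3/110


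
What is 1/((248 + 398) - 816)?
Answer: -1/170 ≈ -0.0058824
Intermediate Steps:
1/((248 + 398) - 816) = 1/(646 - 816) = 1/(-170) = -1/170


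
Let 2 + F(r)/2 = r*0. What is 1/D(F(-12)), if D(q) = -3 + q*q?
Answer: 1/13 ≈ 0.076923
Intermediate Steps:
F(r) = -4 (F(r) = -4 + 2*(r*0) = -4 + 2*0 = -4 + 0 = -4)
D(q) = -3 + q²
1/D(F(-12)) = 1/(-3 + (-4)²) = 1/(-3 + 16) = 1/13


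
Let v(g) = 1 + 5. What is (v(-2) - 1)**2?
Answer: 25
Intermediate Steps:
v(g) = 6
(v(-2) - 1)**2 = (6 - 1)**2 = 5**2 = 25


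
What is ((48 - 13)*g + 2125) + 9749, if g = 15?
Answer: 12399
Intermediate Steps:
((48 - 13)*g + 2125) + 9749 = ((48 - 13)*15 + 2125) + 9749 = (35*15 + 2125) + 9749 = (525 + 2125) + 9749 = 2650 + 9749 = 12399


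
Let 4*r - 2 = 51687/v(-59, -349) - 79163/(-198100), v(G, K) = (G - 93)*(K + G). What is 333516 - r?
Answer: 195112257032713/585017600 ≈ 3.3352e+5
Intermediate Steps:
v(G, K) = (-93 + G)*(G + K)
r = 472848887/585017600 (r = 1/2 + (51687/((-59)**2 - 93*(-59) - 93*(-349) - 59*(-349)) - 79163/(-198100))/4 = 1/2 + (51687/(3481 + 5487 + 32457 + 20591) - 79163*(-1/198100))/4 = 1/2 + (51687/62016 + 11309/28300)/4 = 1/2 + (51687*(1/62016) + 11309/28300)/4 = 1/2 + (17229/20672 + 11309/28300)/4 = 1/2 + (1/4)*(180340087/146254400) = 1/2 + 180340087/585017600 = 472848887/585017600 ≈ 0.80826)
333516 - r = 333516 - 1*472848887/585017600 = 333516 - 472848887/585017600 = 195112257032713/585017600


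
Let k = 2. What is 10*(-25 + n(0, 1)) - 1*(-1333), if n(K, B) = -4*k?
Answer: 1003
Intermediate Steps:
n(K, B) = -8 (n(K, B) = -4*2 = -8)
10*(-25 + n(0, 1)) - 1*(-1333) = 10*(-25 - 8) - 1*(-1333) = 10*(-33) + 1333 = -330 + 1333 = 1003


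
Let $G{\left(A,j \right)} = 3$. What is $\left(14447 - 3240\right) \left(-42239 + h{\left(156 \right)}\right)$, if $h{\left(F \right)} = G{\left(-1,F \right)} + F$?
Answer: $-471590560$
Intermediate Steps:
$h{\left(F \right)} = 3 + F$
$\left(14447 - 3240\right) \left(-42239 + h{\left(156 \right)}\right) = \left(14447 - 3240\right) \left(-42239 + \left(3 + 156\right)\right) = \left(14447 - 3240\right) \left(-42239 + 159\right) = 11207 \left(-42080\right) = -471590560$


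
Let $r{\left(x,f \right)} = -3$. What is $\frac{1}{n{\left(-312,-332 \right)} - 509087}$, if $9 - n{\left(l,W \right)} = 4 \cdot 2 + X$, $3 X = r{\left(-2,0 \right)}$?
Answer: $- \frac{1}{509085} \approx -1.9643 \cdot 10^{-6}$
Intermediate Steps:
$X = -1$ ($X = \frac{1}{3} \left(-3\right) = -1$)
$n{\left(l,W \right)} = 2$ ($n{\left(l,W \right)} = 9 - \left(4 \cdot 2 - 1\right) = 9 - \left(8 - 1\right) = 9 - 7 = 2$)
$\frac{1}{n{\left(-312,-332 \right)} - 509087} = \frac{1}{2 - 509087} = \frac{1}{-509085} = - \frac{1}{509085}$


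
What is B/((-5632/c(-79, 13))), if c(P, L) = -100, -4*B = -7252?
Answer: 45325/1408 ≈ 32.191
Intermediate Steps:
B = 1813 (B = -1/4*(-7252) = 1813)
B/((-5632/c(-79, 13))) = 1813/((-5632/(-100))) = 1813/((-5632*(-1/100))) = 1813/(1408/25) = 1813*(25/1408) = 45325/1408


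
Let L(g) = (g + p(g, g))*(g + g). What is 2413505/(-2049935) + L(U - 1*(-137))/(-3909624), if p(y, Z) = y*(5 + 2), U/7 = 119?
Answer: -1007410963403/200361876861 ≈ -5.0280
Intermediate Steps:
U = 833 (U = 7*119 = 833)
p(y, Z) = 7*y (p(y, Z) = y*7 = 7*y)
L(g) = 16*g² (L(g) = (g + 7*g)*(g + g) = (8*g)*(2*g) = 16*g²)
2413505/(-2049935) + L(U - 1*(-137))/(-3909624) = 2413505/(-2049935) + (16*(833 - 1*(-137))²)/(-3909624) = 2413505*(-1/2049935) + (16*(833 + 137)²)*(-1/3909624) = -482701/409987 + (16*970²)*(-1/3909624) = -482701/409987 + (16*940900)*(-1/3909624) = -482701/409987 + 15054400*(-1/3909624) = -482701/409987 - 1881800/488703 = -1007410963403/200361876861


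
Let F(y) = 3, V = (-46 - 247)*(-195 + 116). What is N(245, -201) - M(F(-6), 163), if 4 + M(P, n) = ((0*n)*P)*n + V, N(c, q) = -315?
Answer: -23458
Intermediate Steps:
V = 23147 (V = -293*(-79) = 23147)
M(P, n) = 23143 (M(P, n) = -4 + (((0*n)*P)*n + 23147) = -4 + ((0*P)*n + 23147) = -4 + (0*n + 23147) = -4 + (0 + 23147) = -4 + 23147 = 23143)
N(245, -201) - M(F(-6), 163) = -315 - 1*23143 = -315 - 23143 = -23458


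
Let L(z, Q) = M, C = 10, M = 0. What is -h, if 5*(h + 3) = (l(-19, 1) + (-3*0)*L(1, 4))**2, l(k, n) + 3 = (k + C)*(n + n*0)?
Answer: -129/5 ≈ -25.800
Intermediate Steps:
L(z, Q) = 0
l(k, n) = -3 + n*(10 + k) (l(k, n) = -3 + (k + 10)*(n + n*0) = -3 + (10 + k)*(n + 0) = -3 + (10 + k)*n = -3 + n*(10 + k))
h = 129/5 (h = -3 + ((-3 + 10*1 - 19*1) - 3*0*0)**2/5 = -3 + ((-3 + 10 - 19) + 0*0)**2/5 = -3 + (-12 + 0)**2/5 = -3 + (1/5)*(-12)**2 = -3 + (1/5)*144 = -3 + 144/5 = 129/5 ≈ 25.800)
-h = -1*129/5 = -129/5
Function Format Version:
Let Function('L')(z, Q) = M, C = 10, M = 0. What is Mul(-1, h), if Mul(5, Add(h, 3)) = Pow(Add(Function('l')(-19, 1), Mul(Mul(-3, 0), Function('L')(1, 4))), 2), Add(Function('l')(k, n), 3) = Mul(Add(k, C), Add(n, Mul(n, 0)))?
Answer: Rational(-129, 5) ≈ -25.800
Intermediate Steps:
Function('L')(z, Q) = 0
Function('l')(k, n) = Add(-3, Mul(n, Add(10, k))) (Function('l')(k, n) = Add(-3, Mul(Add(k, 10), Add(n, Mul(n, 0)))) = Add(-3, Mul(Add(10, k), Add(n, 0))) = Add(-3, Mul(Add(10, k), n)) = Add(-3, Mul(n, Add(10, k))))
h = Rational(129, 5) (h = Add(-3, Mul(Rational(1, 5), Pow(Add(Add(-3, Mul(10, 1), Mul(-19, 1)), Mul(Mul(-3, 0), 0)), 2))) = Add(-3, Mul(Rational(1, 5), Pow(Add(Add(-3, 10, -19), Mul(0, 0)), 2))) = Add(-3, Mul(Rational(1, 5), Pow(Add(-12, 0), 2))) = Add(-3, Mul(Rational(1, 5), Pow(-12, 2))) = Add(-3, Mul(Rational(1, 5), 144)) = Add(-3, Rational(144, 5)) = Rational(129, 5) ≈ 25.800)
Mul(-1, h) = Mul(-1, Rational(129, 5)) = Rational(-129, 5)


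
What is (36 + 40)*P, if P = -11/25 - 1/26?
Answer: -11818/325 ≈ -36.363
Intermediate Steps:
P = -311/650 (P = -11*1/25 - 1*1/26 = -11/25 - 1/26 = -311/650 ≈ -0.47846)
(36 + 40)*P = (36 + 40)*(-311/650) = 76*(-311/650) = -11818/325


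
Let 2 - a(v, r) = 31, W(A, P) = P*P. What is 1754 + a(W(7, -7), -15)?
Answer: 1725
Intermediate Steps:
W(A, P) = P²
a(v, r) = -29 (a(v, r) = 2 - 1*31 = 2 - 31 = -29)
1754 + a(W(7, -7), -15) = 1754 - 29 = 1725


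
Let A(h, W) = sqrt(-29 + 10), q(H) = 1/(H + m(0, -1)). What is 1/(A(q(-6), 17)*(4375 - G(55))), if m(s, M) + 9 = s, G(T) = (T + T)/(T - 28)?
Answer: -27*I*sqrt(19)/2242285 ≈ -5.2487e-5*I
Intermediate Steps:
G(T) = 2*T/(-28 + T) (G(T) = (2*T)/(-28 + T) = 2*T/(-28 + T))
m(s, M) = -9 + s
q(H) = 1/(-9 + H) (q(H) = 1/(H + (-9 + 0)) = 1/(H - 9) = 1/(-9 + H))
A(h, W) = I*sqrt(19) (A(h, W) = sqrt(-19) = I*sqrt(19))
1/(A(q(-6), 17)*(4375 - G(55))) = 1/(((I*sqrt(19)))*(4375 - 2*55/(-28 + 55))) = (-I*sqrt(19)/19)/(4375 - 2*55/27) = (-I*sqrt(19)/19)/(4375 - 1*110/27) = (-I*sqrt(19)/19)/(4375 - 110/27) = (-I*sqrt(19)/19)/(118015/27) = -I*sqrt(19)/19*(27/118015) = -27*I*sqrt(19)/2242285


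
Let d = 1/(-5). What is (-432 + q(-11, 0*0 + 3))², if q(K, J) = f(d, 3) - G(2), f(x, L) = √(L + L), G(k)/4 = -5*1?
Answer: (412 - √6)² ≈ 1.6773e+5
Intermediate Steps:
G(k) = -20 (G(k) = 4*(-5*1) = 4*(-5) = -20)
d = -⅕ ≈ -0.20000
f(x, L) = √2*√L (f(x, L) = √(2*L) = √2*√L)
q(K, J) = 20 + √6 (q(K, J) = √2*√3 - 1*(-20) = √6 + 20 = 20 + √6)
(-432 + q(-11, 0*0 + 3))² = (-432 + (20 + √6))² = (-412 + √6)²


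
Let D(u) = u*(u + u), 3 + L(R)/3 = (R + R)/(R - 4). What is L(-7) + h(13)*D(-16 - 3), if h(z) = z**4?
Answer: 226831405/11 ≈ 2.0621e+7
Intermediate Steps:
L(R) = -9 + 6*R/(-4 + R) (L(R) = -9 + 3*((R + R)/(R - 4)) = -9 + 3*((2*R)/(-4 + R)) = -9 + 3*(2*R/(-4 + R)) = -9 + 6*R/(-4 + R))
D(u) = 2*u**2 (D(u) = u*(2*u) = 2*u**2)
L(-7) + h(13)*D(-16 - 3) = 3*(12 - 1*(-7))/(-4 - 7) + 13**4*(2*(-16 - 3)**2) = 3*(12 + 7)/(-11) + 28561*(2*(-19)**2) = 3*(-1/11)*19 + 28561*(2*361) = -57/11 + 28561*722 = -57/11 + 20621042 = 226831405/11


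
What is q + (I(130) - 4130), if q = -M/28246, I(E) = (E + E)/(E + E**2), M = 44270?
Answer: -7643838129/1850113 ≈ -4131.6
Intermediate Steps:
I(E) = 2*E/(E + E**2) (I(E) = (2*E)/(E + E**2) = 2*E/(E + E**2))
q = -22135/14123 (q = -1*44270/28246 = -44270*1/28246 = -22135/14123 ≈ -1.5673)
q + (I(130) - 4130) = -22135/14123 + (2/(1 + 130) - 4130) = -22135/14123 + (2/131 - 4130) = -22135/14123 - 541028/131 = -7643838129/1850113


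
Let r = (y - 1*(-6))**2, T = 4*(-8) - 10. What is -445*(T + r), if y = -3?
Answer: 14685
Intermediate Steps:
T = -42 (T = -32 - 10 = -42)
r = 9 (r = (-3 - 1*(-6))**2 = (-3 + 6)**2 = 3**2 = 9)
-445*(T + r) = -445*(-42 + 9) = -445*(-33) = 14685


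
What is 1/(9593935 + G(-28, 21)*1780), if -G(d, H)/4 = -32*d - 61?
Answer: 1/3648735 ≈ 2.7407e-7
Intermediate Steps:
G(d, H) = 244 + 128*d (G(d, H) = -4*(-32*d - 61) = -4*(-61 - 32*d) = 244 + 128*d)
1/(9593935 + G(-28, 21)*1780) = 1/(9593935 + (244 + 128*(-28))*1780) = 1/(9593935 + (244 - 3584)*1780) = 1/(9593935 - 3340*1780) = 1/(9593935 - 5945200) = 1/3648735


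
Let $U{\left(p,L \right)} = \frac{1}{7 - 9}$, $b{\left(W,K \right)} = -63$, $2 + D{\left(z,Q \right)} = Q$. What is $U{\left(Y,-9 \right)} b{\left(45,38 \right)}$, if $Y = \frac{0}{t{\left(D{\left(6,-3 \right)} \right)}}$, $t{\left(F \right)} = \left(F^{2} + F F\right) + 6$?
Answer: $\frac{63}{2} \approx 31.5$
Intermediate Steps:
$D{\left(z,Q \right)} = -2 + Q$
$t{\left(F \right)} = 6 + 2 F^{2}$ ($t{\left(F \right)} = \left(F^{2} + F^{2}\right) + 6 = 2 F^{2} + 6 = 6 + 2 F^{2}$)
$Y = 0$ ($Y = \frac{0}{6 + 2 \left(-2 - 3\right)^{2}} = \frac{0}{6 + 2 \left(-5\right)^{2}} = \frac{0}{6 + 2 \cdot 25} = \frac{0}{6 + 50} = \frac{0}{56} = 0 \cdot \frac{1}{56} = 0$)
$U{\left(p,L \right)} = - \frac{1}{2}$ ($U{\left(p,L \right)} = \frac{1}{-2} = - \frac{1}{2}$)
$U{\left(Y,-9 \right)} b{\left(45,38 \right)} = \left(- \frac{1}{2}\right) \left(-63\right) = \frac{63}{2}$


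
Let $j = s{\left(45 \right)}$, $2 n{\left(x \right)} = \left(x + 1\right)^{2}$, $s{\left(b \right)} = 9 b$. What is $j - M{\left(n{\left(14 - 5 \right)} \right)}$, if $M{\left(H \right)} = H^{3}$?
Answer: $-124595$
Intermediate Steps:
$n{\left(x \right)} = \frac{\left(1 + x\right)^{2}}{2}$ ($n{\left(x \right)} = \frac{\left(x + 1\right)^{2}}{2} = \frac{\left(1 + x\right)^{2}}{2}$)
$j = 405$ ($j = 9 \cdot 45 = 405$)
$j - M{\left(n{\left(14 - 5 \right)} \right)} = 405 - \left(\frac{\left(1 + \left(14 - 5\right)\right)^{2}}{2}\right)^{3} = 405 - \left(\frac{\left(1 + 9\right)^{2}}{2}\right)^{3} = 405 - \left(\frac{10^{2}}{2}\right)^{3} = 405 - \left(\frac{1}{2} \cdot 100\right)^{3} = 405 - 50^{3} = 405 - 125000 = -124595$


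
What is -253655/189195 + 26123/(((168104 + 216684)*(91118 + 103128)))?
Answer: -3791813024250691/2828220425918472 ≈ -1.3407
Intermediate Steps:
-253655/189195 + 26123/(((168104 + 216684)*(91118 + 103128))) = -253655*1/189195 + 26123/((384788*194246)) = -50731/37839 + 26123/74743529848 = -3791813024250691/2828220425918472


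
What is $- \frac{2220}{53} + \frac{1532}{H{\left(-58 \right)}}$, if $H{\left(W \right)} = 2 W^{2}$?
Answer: $- \frac{3713741}{89146} \approx -41.659$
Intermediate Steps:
$- \frac{2220}{53} + \frac{1532}{H{\left(-58 \right)}} = - \frac{2220}{53} + \frac{1532}{2 \left(-58\right)^{2}} = \left(-2220\right) \frac{1}{53} + \frac{1532}{2 \cdot 3364} = - \frac{2220}{53} + \frac{1532}{6728} = - \frac{2220}{53} + 1532 \cdot \frac{1}{6728} = - \frac{2220}{53} + \frac{383}{1682} = - \frac{3713741}{89146}$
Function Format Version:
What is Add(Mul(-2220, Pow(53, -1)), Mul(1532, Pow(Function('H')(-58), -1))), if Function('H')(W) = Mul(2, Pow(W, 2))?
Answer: Rational(-3713741, 89146) ≈ -41.659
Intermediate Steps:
Add(Mul(-2220, Pow(53, -1)), Mul(1532, Pow(Function('H')(-58), -1))) = Add(Mul(-2220, Pow(53, -1)), Mul(1532, Pow(Mul(2, Pow(-58, 2)), -1))) = Add(Mul(-2220, Rational(1, 53)), Mul(1532, Pow(Mul(2, 3364), -1))) = Add(Rational(-2220, 53), Mul(1532, Pow(6728, -1))) = Add(Rational(-2220, 53), Mul(1532, Rational(1, 6728))) = Add(Rational(-2220, 53), Rational(383, 1682)) = Rational(-3713741, 89146)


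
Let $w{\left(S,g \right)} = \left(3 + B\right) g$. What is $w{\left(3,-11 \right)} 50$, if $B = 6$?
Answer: $-4950$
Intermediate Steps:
$w{\left(S,g \right)} = 9 g$ ($w{\left(S,g \right)} = \left(3 + 6\right) g = 9 g$)
$w{\left(3,-11 \right)} 50 = 9 \left(-11\right) 50 = \left(-99\right) 50 = -4950$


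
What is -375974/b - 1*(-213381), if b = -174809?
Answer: 37301295203/174809 ≈ 2.1338e+5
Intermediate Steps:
-375974/b - 1*(-213381) = -375974/(-174809) - 1*(-213381) = -375974*(-1/174809) + 213381 = 375974/174809 + 213381 = 37301295203/174809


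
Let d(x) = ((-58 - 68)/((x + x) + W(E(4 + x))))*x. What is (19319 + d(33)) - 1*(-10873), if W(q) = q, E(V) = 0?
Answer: 30129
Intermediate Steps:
d(x) = -63 (d(x) = ((-58 - 68)/((x + x) + 0))*x = (-126/(2*x + 0))*x = (-126*1/(2*x))*x = (-63/x)*x = -63)
(19319 + d(33)) - 1*(-10873) = (19319 - 63) - 1*(-10873) = 19256 + 10873 = 30129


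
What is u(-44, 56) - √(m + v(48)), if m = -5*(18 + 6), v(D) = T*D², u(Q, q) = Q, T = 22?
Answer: -44 - 14*√258 ≈ -268.87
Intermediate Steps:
v(D) = 22*D²
m = -120 (m = -5*24 = -120)
u(-44, 56) - √(m + v(48)) = -44 - √(-120 + 22*48²) = -44 - √(-120 + 22*2304) = -44 - √(-120 + 50688) = -44 - √50568 = -44 - 14*√258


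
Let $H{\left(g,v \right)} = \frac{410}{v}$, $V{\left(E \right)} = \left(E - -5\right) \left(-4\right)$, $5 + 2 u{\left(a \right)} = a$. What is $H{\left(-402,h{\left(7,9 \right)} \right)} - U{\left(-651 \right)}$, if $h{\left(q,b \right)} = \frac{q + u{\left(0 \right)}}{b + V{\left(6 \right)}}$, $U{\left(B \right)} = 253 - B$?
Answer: $- \frac{36836}{9} \approx -4092.9$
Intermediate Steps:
$u{\left(a \right)} = - \frac{5}{2} + \frac{a}{2}$
$V{\left(E \right)} = -20 - 4 E$ ($V{\left(E \right)} = \left(E + 5\right) \left(-4\right) = \left(5 + E\right) \left(-4\right) = -20 - 4 E$)
$h{\left(q,b \right)} = \frac{- \frac{5}{2} + q}{-44 + b}$ ($h{\left(q,b \right)} = \frac{q + \left(- \frac{5}{2} + \frac{1}{2} \cdot 0\right)}{b - 44} = \frac{q + \left(- \frac{5}{2} + 0\right)}{b - 44} = \frac{q - \frac{5}{2}}{b - 44} = \frac{- \frac{5}{2} + q}{-44 + b}$)
$H{\left(-402,h{\left(7,9 \right)} \right)} - U{\left(-651 \right)} = \frac{410}{\frac{1}{-44 + 9} \left(- \frac{5}{2} + 7\right)} - \left(253 - -651\right) = \frac{410}{\frac{1}{-35} \cdot \frac{9}{2}} - \left(253 + 651\right) = \frac{410}{\left(- \frac{1}{35}\right) \frac{9}{2}} - 904 = \frac{410}{- \frac{9}{70}} - 904 = 410 \left(- \frac{70}{9}\right) - 904 = - \frac{28700}{9} - 904 = - \frac{36836}{9}$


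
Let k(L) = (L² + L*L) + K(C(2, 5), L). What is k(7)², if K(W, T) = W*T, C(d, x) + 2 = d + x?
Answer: 17689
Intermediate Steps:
C(d, x) = -2 + d + x (C(d, x) = -2 + (d + x) = -2 + d + x)
K(W, T) = T*W
k(L) = 2*L² + 5*L (k(L) = (L² + L*L) + L*(-2 + 2 + 5) = (L² + L²) + L*5 = 2*L² + 5*L)
k(7)² = (7*(5 + 2*7))² = (7*(5 + 14))² = (7*19)² = 133² = 17689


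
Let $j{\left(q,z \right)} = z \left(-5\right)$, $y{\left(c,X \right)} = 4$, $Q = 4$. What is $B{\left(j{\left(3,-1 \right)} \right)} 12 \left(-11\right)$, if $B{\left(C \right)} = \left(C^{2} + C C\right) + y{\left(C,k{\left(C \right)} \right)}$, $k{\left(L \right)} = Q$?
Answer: $-7128$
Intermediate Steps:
$k{\left(L \right)} = 4$
$j{\left(q,z \right)} = - 5 z$
$B{\left(C \right)} = 4 + 2 C^{2}$ ($B{\left(C \right)} = \left(C^{2} + C C\right) + 4 = \left(C^{2} + C^{2}\right) + 4 = 2 C^{2} + 4 = 4 + 2 C^{2}$)
$B{\left(j{\left(3,-1 \right)} \right)} 12 \left(-11\right) = \left(4 + 2 \left(\left(-5\right) \left(-1\right)\right)^{2}\right) 12 \left(-11\right) = \left(4 + 2 \cdot 5^{2}\right) 12 \left(-11\right) = \left(4 + 2 \cdot 25\right) 12 \left(-11\right) = \left(4 + 50\right) 12 \left(-11\right) = 54 \cdot 12 \left(-11\right) = 648 \left(-11\right) = -7128$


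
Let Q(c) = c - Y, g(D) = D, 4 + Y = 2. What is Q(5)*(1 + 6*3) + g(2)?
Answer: 135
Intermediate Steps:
Y = -2 (Y = -4 + 2 = -2)
Q(c) = 2 + c (Q(c) = c - 1*(-2) = c + 2 = 2 + c)
Q(5)*(1 + 6*3) + g(2) = (2 + 5)*(1 + 6*3) + 2 = 7*(1 + 18) + 2 = 7*19 + 2 = 133 + 2 = 135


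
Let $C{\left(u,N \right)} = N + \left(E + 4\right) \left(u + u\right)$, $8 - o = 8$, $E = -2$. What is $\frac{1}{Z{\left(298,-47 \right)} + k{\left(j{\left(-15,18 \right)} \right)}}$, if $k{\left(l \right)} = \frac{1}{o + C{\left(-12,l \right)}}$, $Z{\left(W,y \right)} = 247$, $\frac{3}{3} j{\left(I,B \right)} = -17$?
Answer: $\frac{65}{16054} \approx 0.0040488$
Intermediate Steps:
$j{\left(I,B \right)} = -17$
$o = 0$ ($o = 8 - 8 = 0$)
$C{\left(u,N \right)} = N + 4 u$ ($C{\left(u,N \right)} = N + \left(-2 + 4\right) \left(u + u\right) = N + 2 \cdot 2 u = N + 4 u$)
$k{\left(l \right)} = \frac{1}{-48 + l}$ ($k{\left(l \right)} = \frac{1}{0 + \left(l + 4 \left(-12\right)\right)} = \frac{1}{0 + \left(l - 48\right)} = \frac{1}{0 + \left(-48 + l\right)} = \frac{1}{-48 + l}$)
$\frac{1}{Z{\left(298,-47 \right)} + k{\left(j{\left(-15,18 \right)} \right)}} = \frac{1}{247 + \frac{1}{-48 - 17}} = \frac{1}{247 + \frac{1}{-65}} = \frac{1}{247 - \frac{1}{65}} = \frac{1}{\frac{16054}{65}} = \frac{65}{16054}$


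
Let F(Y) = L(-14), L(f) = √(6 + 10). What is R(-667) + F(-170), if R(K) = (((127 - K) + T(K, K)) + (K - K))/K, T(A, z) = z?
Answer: 2541/667 ≈ 3.8096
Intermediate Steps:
L(f) = 4 (L(f) = √16 = 4)
F(Y) = 4
R(K) = 127/K (R(K) = (((127 - K) + K) + (K - K))/K = (127 + 0)/K = 127/K)
R(-667) + F(-170) = 127/(-667) + 4 = 127*(-1/667) + 4 = -127/667 + 4 = 2541/667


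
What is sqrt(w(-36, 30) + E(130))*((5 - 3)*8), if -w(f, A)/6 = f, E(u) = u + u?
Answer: 32*sqrt(119) ≈ 349.08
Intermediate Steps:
E(u) = 2*u
w(f, A) = -6*f
sqrt(w(-36, 30) + E(130))*((5 - 3)*8) = sqrt(-6*(-36) + 2*130)*((5 - 3)*8) = sqrt(216 + 260)*(2*8) = sqrt(476)*16 = (2*sqrt(119))*16 = 32*sqrt(119)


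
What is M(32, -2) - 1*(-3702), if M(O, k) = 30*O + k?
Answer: 4660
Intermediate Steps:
M(O, k) = k + 30*O
M(32, -2) - 1*(-3702) = (-2 + 30*32) - 1*(-3702) = (-2 + 960) + 3702 = 958 + 3702 = 4660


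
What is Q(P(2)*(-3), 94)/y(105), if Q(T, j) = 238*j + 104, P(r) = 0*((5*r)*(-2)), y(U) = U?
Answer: 7492/35 ≈ 214.06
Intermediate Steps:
P(r) = 0 (P(r) = 0*(-10*r) = 0)
Q(T, j) = 104 + 238*j
Q(P(2)*(-3), 94)/y(105) = (104 + 238*94)/105 = (104 + 22372)*(1/105) = 22476*(1/105) = 7492/35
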